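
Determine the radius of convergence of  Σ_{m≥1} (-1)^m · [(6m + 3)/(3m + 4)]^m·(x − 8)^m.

R = 1/2

Root test: |a_m|^(1/m) = (6m + 3)/(3m + 4) → 2.
Thus R = 1/(2) = 1/2.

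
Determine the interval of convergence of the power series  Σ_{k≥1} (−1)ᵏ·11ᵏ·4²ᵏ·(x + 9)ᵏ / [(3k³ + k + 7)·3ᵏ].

The ratio of consecutive coefficients is [(3k³ + k + 7)/(3(k+1)³ + (k+1) + 7)] · 11·16/3 → 176/3.
Convergence for |x + 9| · 176/3 < 1, i.e. |x + 9| < 3/176. So R = 3/176.
At x = -1581/176: the terms are on the order of 1/k³, so the series converges absolutely by comparison with the p-series (p = 3 > 1).
When x = -1587/176, the terms are on the order of 1/k³, so the series converges absolutely by comparison with the p-series (p = 3 > 1).

[-1587/176, -1581/176]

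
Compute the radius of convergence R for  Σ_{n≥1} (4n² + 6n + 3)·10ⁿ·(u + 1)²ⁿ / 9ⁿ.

By the ratio test, |a_{n+1}/a_n| = [(4(n+1)² + 6(n+1) + 3)/(4n² + 6n + 3)] · 10/9 → 10/9.
Writing y = (u + 1)², the series in y has radius 9/10, so |u + 1| < √(9/10) and R = 3√10/10.

R = 3√10/10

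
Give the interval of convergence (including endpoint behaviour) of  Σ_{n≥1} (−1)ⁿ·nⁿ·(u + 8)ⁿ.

Applying the root test, |a_n|^(1/n) = n → ∞.
Since the n-th root of |a_n| is unbounded, the series converges only at u = -8; R = 0.

{-8}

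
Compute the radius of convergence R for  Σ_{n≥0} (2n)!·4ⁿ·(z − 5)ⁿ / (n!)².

R = 1/16

Apply the ratio test: |a_{n+1}| / |a_n| = (2n+1)·(2n+2)/(n+1)² · 4, which tends to 16 as n → ∞.
Thus R = 1/(16) = 1/16.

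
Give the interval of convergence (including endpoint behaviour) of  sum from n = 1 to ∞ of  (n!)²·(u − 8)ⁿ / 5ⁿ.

Ratio test: |a_{n+1}/a_n| = (n+1)² · 1/5 → ∞ as n → ∞.
The ratio grows without bound, so the series diverges whenever (u − 8) ≠ 0; it converges only at u = 8. R = 0.

{8}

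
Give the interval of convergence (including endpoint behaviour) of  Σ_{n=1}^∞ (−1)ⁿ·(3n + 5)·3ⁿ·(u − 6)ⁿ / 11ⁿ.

Apply the ratio test: |a_{n+1}| / |a_n| = [(3(n+1) + 5)/(3n + 5)] · 3/11, which tends to 3/11 as n → ∞.
Thus R = 1/(3/11) = 11/3.
When u = 29/3, the n-th term does not approach 0; divergence by the term test.
Check u = 7/3: the terms do not tend to 0, so the series diverges.

(7/3, 29/3)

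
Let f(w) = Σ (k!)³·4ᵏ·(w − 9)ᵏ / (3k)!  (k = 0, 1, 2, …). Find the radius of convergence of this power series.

Ratio test: |a_{k+1}/a_k| = (k+1)³/[(3k+1)·(3k+2)·(3k+3)] · 4 → 4/27 as k → ∞.
Convergence for |w − 9| · 4/27 < 1, i.e. |w − 9| < 27/4. So R = 27/4.

R = 27/4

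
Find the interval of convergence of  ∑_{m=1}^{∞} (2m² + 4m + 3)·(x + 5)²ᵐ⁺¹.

(-6, -4)

The ratio of consecutive coefficients is (2(m+1)² + 4(m+1) + 3)/(2m² + 4m + 3) → 1.
Writing y = (x + 5)², the series in y has radius 1, so |x + 5| < √(1) = 1 and R = 1.
Check x = -4: the terms have absolute value of order m², which does not tend to 0, so the series diverges by the divergence test.
When x = -6, the m-th term does not approach 0; divergence by the term test.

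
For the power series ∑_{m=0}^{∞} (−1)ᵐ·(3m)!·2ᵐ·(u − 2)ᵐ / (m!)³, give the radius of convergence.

R = 1/54

The ratio of consecutive coefficients is (3m+1)·(3m+2)·(3m+3)/(m+1)³ · 2 → 54.
Thus R = 1/(54) = 1/54.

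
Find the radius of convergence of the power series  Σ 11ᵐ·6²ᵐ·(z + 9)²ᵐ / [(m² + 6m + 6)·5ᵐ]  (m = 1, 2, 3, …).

R = √55/66

By the ratio test, |a_{m+1}/a_m| = [(m² + 6m + 6)/((m+1)² + 6(m+1) + 6)] · 11·36/5 → 396/5.
Writing y = (z + 9)², the series in y has radius 5/396, so |z + 9| < √(5/396) and R = √55/66.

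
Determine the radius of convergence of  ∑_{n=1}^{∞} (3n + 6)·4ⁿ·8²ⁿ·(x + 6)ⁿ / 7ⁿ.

R = 7/256

The ratio of consecutive coefficients is [(3(n+1) + 6)/(3n + 6)] · 4·64/7 → 256/7.
The series converges when 256/7 · |x + 6| < 1, giving R = 7/256.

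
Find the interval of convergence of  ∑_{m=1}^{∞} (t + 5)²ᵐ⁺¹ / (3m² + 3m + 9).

The ratio of consecutive coefficients is (3m² + 3m + 9)/(3(m+1)² + 3(m+1) + 9) → 1.
Writing y = (t + 5)², the series in y has radius 1, so |t + 5| < √(1) = 1 and R = 1.
At t = -4: the terms are on the order of 1/m², so the series converges absolutely by comparison with the p-series (p = 2 > 1).
Check t = -6: absolute convergence follows by limit comparison with Σ 1/m².

[-6, -4]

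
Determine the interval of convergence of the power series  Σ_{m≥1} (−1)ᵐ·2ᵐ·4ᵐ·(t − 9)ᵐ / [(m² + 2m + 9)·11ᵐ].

[61/8, 83/8]

By the ratio test, |a_{m+1}/a_m| = [(m² + 2m + 9)/((m+1)² + 2(m+1) + 9)] · 2·4/11 → 8/11.
Hence the series converges for |t − 9| < 1/(8/11) = 11/8, so the radius of convergence is 11/8.
Check t = 83/8: the terms are on the order of 1/m², so the series converges absolutely by comparison with the p-series (p = 2 > 1).
Endpoint t = 61/8: absolute convergence follows by limit comparison with Σ 1/m².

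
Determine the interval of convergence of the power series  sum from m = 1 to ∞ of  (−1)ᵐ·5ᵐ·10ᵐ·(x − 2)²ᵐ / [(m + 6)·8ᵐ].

Apply the ratio test: |a_{m+1}| / |a_m| = [(m + 6)/((m+1) + 6)] · 5·10/8, which tends to 25/4 as m → ∞.
Successive powers of (x − 2) differ by 2, so the series converges when |x − 2|² · 25/4 < 1, i.e. |x − 2| < √(4/25) = 2/5. So R = 2/5.
Endpoint x = 12/5: an alternating series whose terms decrease to 0 in absolute value, so it converges by the Leibniz criterion.
Check x = 8/5: the terms alternate in sign and decrease monotonically to 0 in absolute value (size ~ c/m), so the alternating series test gives convergence.

[8/5, 12/5]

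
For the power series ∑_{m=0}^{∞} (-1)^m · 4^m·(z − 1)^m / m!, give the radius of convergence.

By the ratio test, |a_{m+1}/a_m| = 4 · 1/(m+1) → 0.
The ratio tends to 0 regardless of z, hence R = ∞.

R = ∞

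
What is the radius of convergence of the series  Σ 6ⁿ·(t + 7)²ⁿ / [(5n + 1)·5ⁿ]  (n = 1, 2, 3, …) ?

R = √30/6

Ratio test: |a_{n+1}/a_n| = [(5n + 1)/(5(n+1) + 1)] · 6/5 → 6/5 as n → ∞.
Writing y = (t + 7)², the series in y has radius 5/6, so |t + 7| < √(5/6) and R = √30/6.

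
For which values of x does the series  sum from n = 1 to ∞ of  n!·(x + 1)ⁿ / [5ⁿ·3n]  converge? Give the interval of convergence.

{-1}

Apply the ratio test: |a_{n+1}| / |a_n| = (n+1) · 1/5 · 3n/3(n+1), which tends to ∞ as n → ∞.
The terms grow without bound for any (x + 1) ≠ 0, so R = 0 (convergence only at x = -1).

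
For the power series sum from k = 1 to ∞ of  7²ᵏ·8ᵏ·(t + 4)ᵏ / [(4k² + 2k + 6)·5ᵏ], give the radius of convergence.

R = 5/392

By the ratio test, |a_{k+1}/a_k| = [(4k² + 2k + 6)/(4(k+1)² + 2(k+1) + 6)] · 49·8/5 → 392/5.
Thus R = 1/(392/5) = 5/392.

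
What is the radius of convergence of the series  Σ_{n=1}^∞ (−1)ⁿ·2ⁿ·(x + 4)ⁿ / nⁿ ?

Root test: |a_n|^(1/n) = 2/n → 0.
Since the n-th root of |a_n| tends to 0, the series converges for all real x; R = ∞.

R = ∞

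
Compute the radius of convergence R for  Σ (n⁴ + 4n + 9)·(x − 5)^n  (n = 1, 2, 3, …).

By the ratio test, |a_{n+1}/a_n| = ((n+1)⁴ + 4(n+1) + 9)/(n⁴ + 4n + 9) → 1.
Hence R = 1.

R = 1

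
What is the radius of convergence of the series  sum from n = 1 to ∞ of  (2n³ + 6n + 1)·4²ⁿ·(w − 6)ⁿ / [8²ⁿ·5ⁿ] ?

By the ratio test, |a_{n+1}/a_n| = [(2(n+1)³ + 6(n+1) + 1)/(2n³ + 6n + 1)] · 16/(64·5) → 1/20.
The series converges when 1/20 · |w − 6| < 1, giving R = 20.

R = 20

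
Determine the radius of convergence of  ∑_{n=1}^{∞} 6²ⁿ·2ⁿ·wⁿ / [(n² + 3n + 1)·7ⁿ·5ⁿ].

Ratio test: |a_{n+1}/a_n| = [(n² + 3n + 1)/((n+1)² + 3(n+1) + 1)] · 36·2/(7·5) → 72/35 as n → ∞.
Convergence for |w| · 72/35 < 1, i.e. |w| < 35/72. So R = 35/72.

R = 35/72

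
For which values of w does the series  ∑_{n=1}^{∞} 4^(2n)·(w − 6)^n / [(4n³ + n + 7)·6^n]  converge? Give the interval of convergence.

Apply the ratio test: |a_{n+1}| / |a_n| = [(4n³ + n + 7)/(4(n+1)³ + (n+1) + 7)] · 16/6, which tends to 8/3 as n → ∞.
Thus R = 1/(8/3) = 3/8.
When w = 51/8, absolute convergence follows by limit comparison with Σ 1/n³.
At w = 45/8: the series is dominated by a constant times Σ 1/n³, which converges (p = 3 > 1).

[45/8, 51/8]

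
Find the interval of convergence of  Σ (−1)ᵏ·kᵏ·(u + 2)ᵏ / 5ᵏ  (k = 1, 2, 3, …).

{-2}

Root test: |a_k|^(1/k) = k/5 → ∞.
The root grows without bound, so R = 0 (convergence only at u = -2).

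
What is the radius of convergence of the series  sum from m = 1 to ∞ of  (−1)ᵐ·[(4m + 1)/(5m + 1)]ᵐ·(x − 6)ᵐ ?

R = 5/4

By the Cauchy root test, |a_m|^(1/m) = (4m + 1)/(5m + 1) → 4/5.
Hence the series converges for |x − 6| < 1/(4/5) = 5/4, so the radius of convergence is 5/4.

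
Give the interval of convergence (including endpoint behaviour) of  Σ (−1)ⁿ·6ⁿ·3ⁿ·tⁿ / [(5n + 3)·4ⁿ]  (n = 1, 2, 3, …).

Ratio test: |a_{n+1}/a_n| = [(5n + 3)/(5(n+1) + 3)] · 6·3/4 → 9/2 as n → ∞.
The series converges when 9/2 · |t| < 1, giving R = 2/9.
Check t = 2/9: the terms alternate in sign and decrease monotonically to 0 in absolute value (size ~ c/n), so the alternating series test gives convergence.
Check t = -2/9: the terms are asymptotic to a nonzero constant times 1/n, so the series diverges by limit comparison with Σ 1/n.

(-2/9, 2/9]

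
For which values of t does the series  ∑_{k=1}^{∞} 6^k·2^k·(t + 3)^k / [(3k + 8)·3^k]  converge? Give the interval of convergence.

The ratio of consecutive coefficients is [(3k + 8)/(3(k+1) + 8)] · 6·2/3 → 4.
Thus R = 1/(4) = 1/4.
Endpoint t = -11/4: the terms are asymptotic to a nonzero constant times 1/k, so the series diverges by limit comparison with Σ 1/k.
Endpoint t = -13/4: an alternating series whose terms decrease to 0 in absolute value, so it converges by the Leibniz criterion.

[-13/4, -11/4)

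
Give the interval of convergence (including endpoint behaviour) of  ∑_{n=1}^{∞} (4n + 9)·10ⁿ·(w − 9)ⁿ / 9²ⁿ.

(9/10, 171/10)

Apply the ratio test: |a_{n+1}| / |a_n| = [(4(n+1) + 9)/(4n + 9)] · 10/81, which tends to 10/81 as n → ∞.
Hence the series converges for |w − 9| < 1/(10/81) = 81/10, so the radius of convergence is 81/10.
Endpoint w = 171/10: the terms do not tend to 0, so the series diverges.
Check w = 9/10: the terms have absolute value of order n, which does not tend to 0, so the series diverges by the divergence test.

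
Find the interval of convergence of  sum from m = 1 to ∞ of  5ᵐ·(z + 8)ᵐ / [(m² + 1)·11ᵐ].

[-51/5, -29/5]

Apply the ratio test: |a_{m+1}| / |a_m| = [(m² + 1)/((m+1)² + 1)] · 5/11, which tends to 5/11 as m → ∞.
Convergence for |z + 8| · 5/11 < 1, i.e. |z + 8| < 11/5. So R = 11/5.
At z = -29/5: the series is dominated by a constant times Σ 1/m², which converges (p = 2 > 1).
When z = -51/5, the series is dominated by a constant times Σ 1/m², which converges (p = 2 > 1).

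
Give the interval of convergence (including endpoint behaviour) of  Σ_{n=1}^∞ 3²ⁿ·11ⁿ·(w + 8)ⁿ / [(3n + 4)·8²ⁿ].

[-856/99, -728/99)

By the ratio test, |a_{n+1}/a_n| = [(3n + 4)/(3(n+1) + 4)] · 9·11/64 → 99/64.
Hence the series converges for |w + 8| < 1/(99/64) = 64/99, so the radius of convergence is 64/99.
When w = -728/99, comparison with the harmonic series Σ 1/n shows the series diverges.
Check w = -856/99: convergence follows from the alternating series test (terms decrease monotonically to 0).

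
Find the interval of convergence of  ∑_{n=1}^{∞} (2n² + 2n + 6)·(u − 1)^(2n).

Ratio test: |a_{n+1}/a_n| = (2(n+1)² + 2(n+1) + 6)/(2n² + 2n + 6) → 1 as n → ∞.
Successive powers of (u − 1) differ by 2, so the series converges when |u − 1|² · 1 < 1, i.e. |u − 1| < √(1) = 1. So R = 1.
Endpoint u = 2: the terms do not tend to 0, so the series diverges.
When u = 0, the terms have absolute value of order n², which does not tend to 0, so the series diverges by the divergence test.

(0, 2)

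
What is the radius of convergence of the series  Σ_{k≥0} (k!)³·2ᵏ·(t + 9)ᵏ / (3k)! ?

Ratio test: |a_{k+1}/a_k| = (k+1)³/[(3k+1)·(3k+2)·(3k+3)] · 2 → 2/27 as k → ∞.
Thus R = 1/(2/27) = 27/2.

R = 27/2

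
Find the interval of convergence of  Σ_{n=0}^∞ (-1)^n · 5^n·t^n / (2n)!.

(−∞, ∞)

Ratio test: |a_{n+1}/a_n| = 5 · 1/[(2n+1)·(2n+2)] → 0 as n → ∞.
The limit is 0, so the series converges for all t; R = ∞.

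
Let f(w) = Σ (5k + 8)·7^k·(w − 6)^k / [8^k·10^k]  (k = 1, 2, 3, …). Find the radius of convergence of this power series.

By the ratio test, |a_{k+1}/a_k| = [(5(k+1) + 8)/(5k + 8)] · 7/(8·10) → 7/80.
Convergence for |w − 6| · 7/80 < 1, i.e. |w − 6| < 80/7. So R = 80/7.

R = 80/7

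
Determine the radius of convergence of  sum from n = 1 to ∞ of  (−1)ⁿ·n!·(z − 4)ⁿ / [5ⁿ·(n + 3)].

R = 0

Apply the ratio test: |a_{n+1}| / |a_n| = (n+1) · 1/5 · (n + 3)/((n+1) + 3), which tends to ∞ as n → ∞.
Since the ratio → ∞, the series diverges for every z ≠ 4, and R = 0.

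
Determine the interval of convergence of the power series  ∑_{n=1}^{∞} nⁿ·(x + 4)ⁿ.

Applying the root test, |a_n|^(1/n) = n → ∞.
The root grows without bound, so R = 0 (convergence only at x = -4).

{-4}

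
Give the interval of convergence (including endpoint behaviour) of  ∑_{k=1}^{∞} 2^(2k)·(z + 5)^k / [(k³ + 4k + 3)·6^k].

[-13/2, -7/2]

Ratio test: |a_{k+1}/a_k| = [(k³ + 4k + 3)/((k+1)³ + 4(k+1) + 3)] · 4/6 → 2/3 as k → ∞.
Thus R = 1/(2/3) = 3/2.
At z = -7/2: the terms are on the order of 1/k³, so the series converges absolutely by comparison with the p-series (p = 3 > 1).
When z = -13/2, the series is dominated by a constant times Σ 1/k³, which converges (p = 3 > 1).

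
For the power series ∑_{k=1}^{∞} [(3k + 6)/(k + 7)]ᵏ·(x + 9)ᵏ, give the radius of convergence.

Root test: |a_k|^(1/k) = (3k + 6)/(k + 7) → 3.
Hence the series converges for |x + 9| < 1/(3) = 1/3, so the radius of convergence is 1/3.

R = 1/3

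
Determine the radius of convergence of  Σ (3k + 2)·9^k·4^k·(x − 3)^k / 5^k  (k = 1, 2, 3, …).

R = 5/36

Apply the ratio test: |a_{k+1}| / |a_k| = [(3(k+1) + 2)/(3k + 2)] · 9·4/5, which tends to 36/5 as k → ∞.
The series converges when 36/5 · |x − 3| < 1, giving R = 5/36.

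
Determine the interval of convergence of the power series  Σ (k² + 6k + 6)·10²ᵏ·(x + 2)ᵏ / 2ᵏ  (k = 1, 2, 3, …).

Ratio test: |a_{k+1}/a_k| = [((k+1)² + 6(k+1) + 6)/(k² + 6k + 6)] · 100/2 → 50 as k → ∞.
The series converges when 50 · |x + 2| < 1, giving R = 1/50.
Endpoint x = -99/50: the terms do not tend to 0, so the series diverges.
When x = -101/50, the terms have absolute value of order k², which does not tend to 0, so the series diverges by the divergence test.

(-101/50, -99/50)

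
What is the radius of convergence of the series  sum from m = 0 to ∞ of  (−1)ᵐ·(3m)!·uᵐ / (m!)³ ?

R = 1/27

The ratio of consecutive coefficients is (3m+1)·(3m+2)·(3m+3)/(m+1)³ → 27.
Hence the series converges for |u| < 1/(27) = 1/27, so the radius of convergence is 1/27.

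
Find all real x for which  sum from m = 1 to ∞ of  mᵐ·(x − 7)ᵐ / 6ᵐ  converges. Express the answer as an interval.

Root test: |a_m|^(1/m) = m/6 → ∞.
Since the m-th root of |a_m| is unbounded, the series converges only at x = 7; R = 0.

{7}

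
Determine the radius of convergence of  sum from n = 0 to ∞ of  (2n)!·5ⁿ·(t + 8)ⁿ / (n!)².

Apply the ratio test: |a_{n+1}| / |a_n| = (2n+1)·(2n+2)/(n+1)² · 5, which tends to 20 as n → ∞.
The series converges when 20 · |t + 8| < 1, giving R = 1/20.

R = 1/20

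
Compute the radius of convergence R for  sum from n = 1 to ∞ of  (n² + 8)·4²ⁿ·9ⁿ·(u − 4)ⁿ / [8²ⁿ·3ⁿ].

R = 4/3

Ratio test: |a_{n+1}/a_n| = [((n+1)² + 8)/(n² + 8)] · 16·9/(64·3) → 3/4 as n → ∞.
Convergence for |u − 4| · 3/4 < 1, i.e. |u − 4| < 4/3. So R = 4/3.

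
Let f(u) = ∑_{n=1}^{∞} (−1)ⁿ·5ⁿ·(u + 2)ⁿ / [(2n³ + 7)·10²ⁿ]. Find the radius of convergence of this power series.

Apply the ratio test: |a_{n+1}| / |a_n| = [(2n³ + 7)/(2(n+1)³ + 7)] · 5/100, which tends to 1/20 as n → ∞.
Hence the series converges for |u + 2| < 1/(1/20) = 20, so the radius of convergence is 20.

R = 20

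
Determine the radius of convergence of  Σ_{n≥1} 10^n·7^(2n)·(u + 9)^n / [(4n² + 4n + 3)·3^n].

R = 3/490

Apply the ratio test: |a_{n+1}| / |a_n| = [(4n² + 4n + 3)/(4(n+1)² + 4(n+1) + 3)] · 10·49/3, which tends to 490/3 as n → ∞.
The series converges when 490/3 · |u + 9| < 1, giving R = 3/490.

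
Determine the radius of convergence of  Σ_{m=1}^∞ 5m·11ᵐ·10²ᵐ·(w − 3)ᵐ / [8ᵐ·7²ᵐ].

Ratio test: |a_{m+1}/a_m| = [5(m+1)/5m] · 11·100/(8·49) → 275/98 as m → ∞.
The series converges when 275/98 · |w − 3| < 1, giving R = 98/275.

R = 98/275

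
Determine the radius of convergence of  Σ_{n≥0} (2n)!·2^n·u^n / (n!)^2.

Apply the ratio test: |a_{n+1}| / |a_n| = (2n+1)·(2n+2)/(n+1)² · 2, which tends to 8 as n → ∞.
The series converges when 8 · |u| < 1, giving R = 1/8.

R = 1/8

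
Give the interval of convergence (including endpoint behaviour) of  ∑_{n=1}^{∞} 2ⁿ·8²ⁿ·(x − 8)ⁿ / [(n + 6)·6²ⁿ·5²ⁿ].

By the ratio test, |a_{n+1}/a_n| = [(n + 6)/((n+1) + 6)] · 2·64/(36·25) → 32/225.
Hence the series converges for |x − 8| < 1/(32/225) = 225/32, so the radius of convergence is 225/32.
Check x = 481/32: the terms behave like c/n; limit comparison with the harmonic series gives divergence.
Check x = 31/32: convergence follows from the alternating series test (terms decrease monotonically to 0).

[31/32, 481/32)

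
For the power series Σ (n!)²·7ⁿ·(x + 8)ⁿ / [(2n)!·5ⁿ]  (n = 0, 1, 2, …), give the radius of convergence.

By the ratio test, |a_{n+1}/a_n| = (n+1)²/[(2n+1)·(2n+2)] · 7/5 → 7/20.
Hence the series converges for |x + 8| < 1/(7/20) = 20/7, so the radius of convergence is 20/7.

R = 20/7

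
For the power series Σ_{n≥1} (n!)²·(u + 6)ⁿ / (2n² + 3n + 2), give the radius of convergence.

Apply the ratio test: |a_{n+1}| / |a_n| = (n+1)² · (2n² + 3n + 2)/(2(n+1)² + 3(n+1) + 2), which tends to ∞ as n → ∞.
Since the ratio → ∞, the series diverges for every u ≠ -6, and R = 0.

R = 0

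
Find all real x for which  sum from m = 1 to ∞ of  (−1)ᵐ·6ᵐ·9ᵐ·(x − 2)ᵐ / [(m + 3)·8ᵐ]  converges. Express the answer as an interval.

Ratio test: |a_{m+1}/a_m| = [(m + 3)/((m+1) + 3)] · 6·9/8 → 27/4 as m → ∞.
Convergence for |x − 2| · 27/4 < 1, i.e. |x − 2| < 4/27. So R = 4/27.
Endpoint x = 58/27: an alternating series whose terms decrease to 0 in absolute value, so it converges by the Leibniz criterion.
When x = 50/27, the terms behave like c/m; limit comparison with the harmonic series gives divergence.

(50/27, 58/27]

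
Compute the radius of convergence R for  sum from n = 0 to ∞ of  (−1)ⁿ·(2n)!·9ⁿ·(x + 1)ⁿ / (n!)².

Ratio test: |a_{n+1}/a_n| = (2n+1)·(2n+2)/(n+1)² · 9 → 36 as n → ∞.
Convergence for |x + 1| · 36 < 1, i.e. |x + 1| < 1/36. So R = 1/36.

R = 1/36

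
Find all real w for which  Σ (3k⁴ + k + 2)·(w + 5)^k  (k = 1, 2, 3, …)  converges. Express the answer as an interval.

(-6, -4)

By the ratio test, |a_{k+1}/a_k| = (3(k+1)⁴ + (k+1) + 2)/(3k⁴ + k + 2) → 1.
So the series converges when |w + 5| < 1 and diverges when |w + 5| > 1; R = 1.
Check w = -4: the terms do not tend to 0, so the series diverges.
Check w = -6: the terms do not tend to 0, so the series diverges.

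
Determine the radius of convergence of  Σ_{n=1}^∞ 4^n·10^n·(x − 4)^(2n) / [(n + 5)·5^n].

By the ratio test, |a_{n+1}/a_n| = [(n + 5)/((n+1) + 5)] · 4·10/5 → 8.
Successive powers of (x − 4) differ by 2, so the series converges when |x − 4|² · 8 < 1, i.e. |x − 4| < √(1/8). So R = √2/4.

R = √2/4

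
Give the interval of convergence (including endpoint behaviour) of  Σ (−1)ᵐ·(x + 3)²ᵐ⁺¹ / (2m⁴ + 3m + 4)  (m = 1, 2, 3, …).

[-4, -2]

By the ratio test, |a_{m+1}/a_m| = (2m⁴ + 3m + 4)/(2(m+1)⁴ + 3(m+1) + 4) → 1.
Since the exponent of (x + 3) increases by 2 each term, convergence requires |x + 3|² < 1, hence R = 1.
At x = -2: the series is dominated by a constant times Σ 1/m⁴, which converges (p = 4 > 1).
At x = -4: absolute convergence follows by limit comparison with Σ 1/m⁴.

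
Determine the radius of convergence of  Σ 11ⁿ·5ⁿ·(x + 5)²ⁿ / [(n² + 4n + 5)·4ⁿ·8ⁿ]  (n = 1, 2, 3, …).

R = 4√110/55

By the ratio test, |a_{n+1}/a_n| = [(n² + 4n + 5)/((n+1)² + 4(n+1) + 5)] · 11·5/(4·8) → 55/32.
Writing y = (x + 5)², the series in y has radius 32/55, so |x + 5| < √(32/55) and R = 4√110/55.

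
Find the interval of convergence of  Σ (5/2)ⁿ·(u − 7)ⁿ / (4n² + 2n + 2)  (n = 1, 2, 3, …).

[33/5, 37/5]

Ratio test: |a_{n+1}/a_n| = [(4n² + 2n + 2)/(4(n+1)² + 2(n+1) + 2)] · 5/2 → 5/2 as n → ∞.
Hence the series converges for |u − 7| < 1/(5/2) = 2/5, so the radius of convergence is 2/5.
Check u = 37/5: absolute convergence follows by limit comparison with Σ 1/n².
At u = 33/5: the terms are on the order of 1/n², so the series converges absolutely by comparison with the p-series (p = 2 > 1).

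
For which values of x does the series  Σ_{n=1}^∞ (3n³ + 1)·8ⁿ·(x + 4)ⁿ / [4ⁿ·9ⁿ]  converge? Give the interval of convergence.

The ratio of consecutive coefficients is [(3(n+1)³ + 1)/(3n³ + 1)] · 8/(4·9) → 2/9.
Hence the series converges for |x + 4| < 1/(2/9) = 9/2, so the radius of convergence is 9/2.
Check x = 1/2: the terms do not tend to 0, so the series diverges.
Check x = -17/2: the n-th term does not approach 0; divergence by the term test.

(-17/2, 1/2)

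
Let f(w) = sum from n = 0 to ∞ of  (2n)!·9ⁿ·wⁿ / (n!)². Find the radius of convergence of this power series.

Apply the ratio test: |a_{n+1}| / |a_n| = (2n+1)·(2n+2)/(n+1)² · 9, which tends to 36 as n → ∞.
Hence the series converges for |w| < 1/(36) = 1/36, so the radius of convergence is 1/36.

R = 1/36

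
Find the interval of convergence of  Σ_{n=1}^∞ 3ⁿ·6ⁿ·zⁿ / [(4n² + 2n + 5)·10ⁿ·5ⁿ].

[-25/9, 25/9]

By the ratio test, |a_{n+1}/a_n| = [(4n² + 2n + 5)/(4(n+1)² + 2(n+1) + 5)] · 3·6/(10·5) → 9/25.
Thus R = 1/(9/25) = 25/9.
Endpoint z = 25/9: the series is dominated by a constant times Σ 1/n², which converges (p = 2 > 1).
Endpoint z = -25/9: absolute convergence follows by limit comparison with Σ 1/n².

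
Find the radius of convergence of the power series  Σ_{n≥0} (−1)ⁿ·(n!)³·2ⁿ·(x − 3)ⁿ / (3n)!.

R = 27/2

By the ratio test, |a_{n+1}/a_n| = (n+1)³/[(3n+1)·(3n+2)·(3n+3)] · 2 → 2/27.
Thus R = 1/(2/27) = 27/2.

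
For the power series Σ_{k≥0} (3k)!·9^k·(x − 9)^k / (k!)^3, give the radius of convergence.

R = 1/243

The ratio of consecutive coefficients is (3k+1)·(3k+2)·(3k+3)/(k+1)³ · 9 → 243.
Hence the series converges for |x − 9| < 1/(243) = 1/243, so the radius of convergence is 1/243.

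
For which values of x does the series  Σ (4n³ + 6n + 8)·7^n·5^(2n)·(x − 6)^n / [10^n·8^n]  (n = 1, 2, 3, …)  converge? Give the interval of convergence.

Apply the ratio test: |a_{n+1}| / |a_n| = [(4(n+1)³ + 6(n+1) + 8)/(4n³ + 6n + 8)] · 7·25/(10·8), which tends to 35/16 as n → ∞.
Convergence for |x − 6| · 35/16 < 1, i.e. |x − 6| < 16/35. So R = 16/35.
At x = 226/35: the terms have absolute value of order n³, which does not tend to 0, so the series diverges by the divergence test.
Endpoint x = 194/35: the terms do not tend to 0, so the series diverges.

(194/35, 226/35)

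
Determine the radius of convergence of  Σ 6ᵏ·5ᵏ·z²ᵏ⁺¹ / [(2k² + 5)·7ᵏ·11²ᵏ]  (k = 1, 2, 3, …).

Apply the ratio test: |a_{k+1}| / |a_k| = [(2k² + 5)/(2(k+1)² + 5)] · 6·5/(7·121), which tends to 30/847 as k → ∞.
Successive powers of z differ by 2, so the series converges when |z|² · 30/847 < 1, i.e. |z| < √(847/30). So R = 11√210/30.

R = 11√210/30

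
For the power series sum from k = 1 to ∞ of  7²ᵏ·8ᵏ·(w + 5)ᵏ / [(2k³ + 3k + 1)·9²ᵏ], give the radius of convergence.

R = 81/392

By the ratio test, |a_{k+1}/a_k| = [(2k³ + 3k + 1)/(2(k+1)³ + 3(k+1) + 1)] · 49·8/81 → 392/81.
Thus R = 1/(392/81) = 81/392.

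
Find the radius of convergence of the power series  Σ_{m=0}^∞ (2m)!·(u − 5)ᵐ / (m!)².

R = 1/4

The ratio of consecutive coefficients is (2m+1)·(2m+2)/(m+1)² → 4.
Convergence for |u − 5| · 4 < 1, i.e. |u − 5| < 1/4. So R = 1/4.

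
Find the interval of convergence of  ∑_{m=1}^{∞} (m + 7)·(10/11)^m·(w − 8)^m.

(69/10, 91/10)

The ratio of consecutive coefficients is [((m+1) + 7)/(m + 7)] · 10/11 → 10/11.
Convergence for |w − 8| · 10/11 < 1, i.e. |w − 8| < 11/10. So R = 11/10.
Endpoint w = 91/10: the terms do not tend to 0, so the series diverges.
Endpoint w = 69/10: the terms do not tend to 0, so the series diverges.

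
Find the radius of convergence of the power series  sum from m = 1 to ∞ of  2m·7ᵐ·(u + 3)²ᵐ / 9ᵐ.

Apply the ratio test: |a_{m+1}| / |a_m| = [2(m+1)/2m] · 7/9, which tends to 7/9 as m → ∞.
Writing y = (u + 3)², the series in y has radius 9/7, so |u + 3| < √(9/7) and R = 3√7/7.

R = 3√7/7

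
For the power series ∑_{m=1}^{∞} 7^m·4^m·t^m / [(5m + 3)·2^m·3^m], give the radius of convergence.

R = 3/14

Ratio test: |a_{m+1}/a_m| = [(5m + 3)/(5(m+1) + 3)] · 7·4/(2·3) → 14/3 as m → ∞.
Thus R = 1/(14/3) = 3/14.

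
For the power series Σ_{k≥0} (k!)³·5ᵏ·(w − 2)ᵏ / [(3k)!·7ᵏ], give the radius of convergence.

The ratio of consecutive coefficients is (k+1)³/[(3k+1)·(3k+2)·(3k+3)] · 5/7 → 5/189.
Hence the series converges for |w − 2| < 1/(5/189) = 189/5, so the radius of convergence is 189/5.

R = 189/5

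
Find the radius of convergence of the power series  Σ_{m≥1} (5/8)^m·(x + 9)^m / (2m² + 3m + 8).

R = 8/5

By the ratio test, |a_{m+1}/a_m| = [(2m² + 3m + 8)/(2(m+1)² + 3(m+1) + 8)] · 5/8 → 5/8.
Convergence for |x + 9| · 5/8 < 1, i.e. |x + 9| < 8/5. So R = 8/5.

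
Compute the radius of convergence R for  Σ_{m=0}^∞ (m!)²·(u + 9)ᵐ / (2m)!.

R = 4

The ratio of consecutive coefficients is (m+1)²/[(2m+1)·(2m+2)] → 1/4.
The series converges when 1/4 · |u + 9| < 1, giving R = 4.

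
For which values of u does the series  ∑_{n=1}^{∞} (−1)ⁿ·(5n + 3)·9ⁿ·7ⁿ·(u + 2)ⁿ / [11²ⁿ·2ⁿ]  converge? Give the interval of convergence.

Ratio test: |a_{n+1}/a_n| = [(5(n+1) + 3)/(5n + 3)] · 9·7/(121·2) → 63/242 as n → ∞.
Convergence for |u + 2| · 63/242 < 1, i.e. |u + 2| < 242/63. So R = 242/63.
When u = 116/63, the terms do not tend to 0, so the series diverges.
Endpoint u = -368/63: the terms have absolute value of order n, which does not tend to 0, so the series diverges by the divergence test.

(-368/63, 116/63)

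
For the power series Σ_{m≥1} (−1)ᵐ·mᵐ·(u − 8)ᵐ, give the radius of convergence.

R = 0

Root test: |a_m|^(1/m) = m → ∞.
The root grows without bound, so R = 0 (convergence only at u = 8).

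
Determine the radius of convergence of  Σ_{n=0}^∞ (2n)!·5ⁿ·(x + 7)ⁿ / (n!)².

R = 1/20

Apply the ratio test: |a_{n+1}| / |a_n| = (2n+1)·(2n+2)/(n+1)² · 5, which tends to 20 as n → ∞.
Hence the series converges for |x + 7| < 1/(20) = 1/20, so the radius of convergence is 1/20.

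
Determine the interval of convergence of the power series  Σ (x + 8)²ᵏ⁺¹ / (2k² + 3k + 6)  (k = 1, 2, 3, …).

[-9, -7]

Ratio test: |a_{k+1}/a_k| = (2k² + 3k + 6)/(2(k+1)² + 3(k+1) + 6) → 1 as k → ∞.
Writing y = (x + 8)², the series in y has radius 1, so |x + 8| < √(1) = 1 and R = 1.
Check x = -7: the terms are on the order of 1/k², so the series converges absolutely by comparison with the p-series (p = 2 > 1).
When x = -9, the series is dominated by a constant times Σ 1/k², which converges (p = 2 > 1).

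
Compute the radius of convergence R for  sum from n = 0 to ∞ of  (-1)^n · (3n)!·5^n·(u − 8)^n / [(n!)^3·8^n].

R = 8/135

By the ratio test, |a_{n+1}/a_n| = (3n+1)·(3n+2)·(3n+3)/(n+1)³ · 5/8 → 135/8.
The series converges when 135/8 · |u − 8| < 1, giving R = 8/135.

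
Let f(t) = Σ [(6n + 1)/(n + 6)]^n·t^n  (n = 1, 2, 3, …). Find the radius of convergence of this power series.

Applying the root test, |a_n|^(1/n) = (6n + 1)/(n + 6) → 6.
Convergence for |t| · 6 < 1, i.e. |t| < 1/6. So R = 1/6.

R = 1/6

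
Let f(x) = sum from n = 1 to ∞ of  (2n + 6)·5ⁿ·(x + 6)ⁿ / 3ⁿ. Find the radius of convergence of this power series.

R = 3/5

The ratio of consecutive coefficients is [(2(n+1) + 6)/(2n + 6)] · 5/3 → 5/3.
Convergence for |x + 6| · 5/3 < 1, i.e. |x + 6| < 3/5. So R = 3/5.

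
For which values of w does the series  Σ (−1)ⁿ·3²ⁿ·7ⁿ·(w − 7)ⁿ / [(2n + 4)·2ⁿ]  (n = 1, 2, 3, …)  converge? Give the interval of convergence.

Ratio test: |a_{n+1}/a_n| = [(2n + 4)/(2(n+1) + 4)] · 9·7/2 → 63/2 as n → ∞.
Convergence for |w − 7| · 63/2 < 1, i.e. |w − 7| < 2/63. So R = 2/63.
At w = 443/63: an alternating series whose terms decrease to 0 in absolute value, so it converges by the Leibniz criterion.
When w = 439/63, the terms are asymptotic to a nonzero constant times 1/n, so the series diverges by limit comparison with Σ 1/n.

(439/63, 443/63]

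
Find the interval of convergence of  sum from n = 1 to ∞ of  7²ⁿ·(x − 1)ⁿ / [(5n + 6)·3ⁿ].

Apply the ratio test: |a_{n+1}| / |a_n| = [(5n + 6)/(5(n+1) + 6)] · 49/3, which tends to 49/3 as n → ∞.
Convergence for |x − 1| · 49/3 < 1, i.e. |x − 1| < 3/49. So R = 3/49.
At x = 52/49: the terms are asymptotic to a nonzero constant times 1/n, so the series diverges by limit comparison with Σ 1/n.
Check x = 46/49: the terms alternate in sign and decrease monotonically to 0 in absolute value (size ~ c/n), so the alternating series test gives convergence.

[46/49, 52/49)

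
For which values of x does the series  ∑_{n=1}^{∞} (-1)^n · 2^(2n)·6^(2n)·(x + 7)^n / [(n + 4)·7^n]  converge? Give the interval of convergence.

(-1015/144, -1001/144]

The ratio of consecutive coefficients is [(n + 4)/((n+1) + 4)] · 4·36/7 → 144/7.
Thus R = 1/(144/7) = 7/144.
When x = -1001/144, the terms alternate in sign and decrease monotonically to 0 in absolute value (size ~ c/n), so the alternating series test gives convergence.
At x = -1015/144: the terms are asymptotic to a nonzero constant times 1/n, so the series diverges by limit comparison with Σ 1/n.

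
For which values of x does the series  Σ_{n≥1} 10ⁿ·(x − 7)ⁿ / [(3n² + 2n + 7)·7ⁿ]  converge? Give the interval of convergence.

[63/10, 77/10]

Apply the ratio test: |a_{n+1}| / |a_n| = [(3n² + 2n + 7)/(3(n+1)² + 2(n+1) + 7)] · 10/7, which tends to 10/7 as n → ∞.
Hence the series converges for |x − 7| < 1/(10/7) = 7/10, so the radius of convergence is 7/10.
When x = 77/10, the series is dominated by a constant times Σ 1/n², which converges (p = 2 > 1).
Check x = 63/10: the terms are on the order of 1/n², so the series converges absolutely by comparison with the p-series (p = 2 > 1).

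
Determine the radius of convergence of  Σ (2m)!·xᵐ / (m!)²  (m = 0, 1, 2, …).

The ratio of consecutive coefficients is (2m+1)·(2m+2)/(m+1)² → 4.
Thus R = 1/(4) = 1/4.

R = 1/4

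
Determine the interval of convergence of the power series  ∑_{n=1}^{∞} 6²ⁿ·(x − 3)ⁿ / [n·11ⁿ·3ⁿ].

The ratio of consecutive coefficients is [n/(n+1)] · 36/(11·3) → 12/11.
Convergence for |x − 3| · 12/11 < 1, i.e. |x − 3| < 11/12. So R = 11/12.
When x = 47/12, comparison with the harmonic series Σ 1/n shows the series diverges.
When x = 25/12, the terms alternate in sign and decrease monotonically to 0 in absolute value (size ~ c/n), so the alternating series test gives convergence.

[25/12, 47/12)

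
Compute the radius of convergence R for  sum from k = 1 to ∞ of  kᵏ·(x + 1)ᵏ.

R = 0

Root test: |a_k|^(1/k) = k → ∞.
Since the k-th root of |a_k| is unbounded, the series converges only at x = -1; R = 0.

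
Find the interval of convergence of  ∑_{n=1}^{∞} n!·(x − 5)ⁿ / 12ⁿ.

The ratio of consecutive coefficients is (n+1) · 1/12 → ∞.
The ratio grows without bound, so the series diverges whenever (x − 5) ≠ 0; it converges only at x = 5. R = 0.

{5}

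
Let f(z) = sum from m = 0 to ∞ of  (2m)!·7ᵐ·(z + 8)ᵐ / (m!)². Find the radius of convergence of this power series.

R = 1/28

The ratio of consecutive coefficients is (2m+1)·(2m+2)/(m+1)² · 7 → 28.
Thus R = 1/(28) = 1/28.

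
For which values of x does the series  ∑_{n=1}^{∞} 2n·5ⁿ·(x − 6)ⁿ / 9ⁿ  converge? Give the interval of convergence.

By the ratio test, |a_{n+1}/a_n| = [2(n+1)/2n] · 5/9 → 5/9.
The series converges when 5/9 · |x − 6| < 1, giving R = 9/5.
Check x = 39/5: the n-th term does not approach 0; divergence by the term test.
At x = 21/5: the n-th term does not approach 0; divergence by the term test.

(21/5, 39/5)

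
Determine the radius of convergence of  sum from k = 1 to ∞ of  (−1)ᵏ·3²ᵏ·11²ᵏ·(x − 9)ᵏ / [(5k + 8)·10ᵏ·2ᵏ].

R = 20/1089

Apply the ratio test: |a_{k+1}| / |a_k| = [(5k + 8)/(5(k+1) + 8)] · 9·121/(10·2), which tends to 1089/20 as k → ∞.
The series converges when 1089/20 · |x − 9| < 1, giving R = 20/1089.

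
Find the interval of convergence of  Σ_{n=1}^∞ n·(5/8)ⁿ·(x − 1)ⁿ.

(-3/5, 13/5)

The ratio of consecutive coefficients is [(n+1)/n] · 5/8 → 5/8.
Convergence for |x − 1| · 5/8 < 1, i.e. |x − 1| < 8/5. So R = 8/5.
Check x = 13/5: the n-th term does not approach 0; divergence by the term test.
Endpoint x = -3/5: the terms do not tend to 0, so the series diverges.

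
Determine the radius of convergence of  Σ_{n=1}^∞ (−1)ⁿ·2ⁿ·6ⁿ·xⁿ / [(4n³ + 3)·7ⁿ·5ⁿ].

By the ratio test, |a_{n+1}/a_n| = [(4n³ + 3)/(4(n+1)³ + 3)] · 2·6/(7·5) → 12/35.
The series converges when 12/35 · |x| < 1, giving R = 35/12.

R = 35/12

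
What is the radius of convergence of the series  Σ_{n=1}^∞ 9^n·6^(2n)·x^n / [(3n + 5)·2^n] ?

By the ratio test, |a_{n+1}/a_n| = [(3n + 5)/(3(n+1) + 5)] · 9·36/2 → 162.
Hence the series converges for |x| < 1/(162) = 1/162, so the radius of convergence is 1/162.

R = 1/162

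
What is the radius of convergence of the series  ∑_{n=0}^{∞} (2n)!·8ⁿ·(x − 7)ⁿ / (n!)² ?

By the ratio test, |a_{n+1}/a_n| = (2n+1)·(2n+2)/(n+1)² · 8 → 32.
Convergence for |x − 7| · 32 < 1, i.e. |x − 7| < 1/32. So R = 1/32.

R = 1/32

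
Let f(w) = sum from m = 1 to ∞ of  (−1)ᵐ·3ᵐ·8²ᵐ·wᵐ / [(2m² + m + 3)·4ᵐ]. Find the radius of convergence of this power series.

R = 1/48

Ratio test: |a_{m+1}/a_m| = [(2m² + m + 3)/(2(m+1)² + (m+1) + 3)] · 3·64/4 → 48 as m → ∞.
Thus R = 1/(48) = 1/48.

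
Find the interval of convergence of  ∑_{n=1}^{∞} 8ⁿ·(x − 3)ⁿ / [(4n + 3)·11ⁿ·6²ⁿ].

[-93/2, 105/2)

The ratio of consecutive coefficients is [(4n + 3)/(4(n+1) + 3)] · 8/(11·36) → 2/99.
The series converges when 2/99 · |x − 3| < 1, giving R = 99/2.
At x = 105/2: comparison with the harmonic series Σ 1/n shows the series diverges.
Check x = -93/2: an alternating series whose terms decrease to 0 in absolute value, so it converges by the Leibniz criterion.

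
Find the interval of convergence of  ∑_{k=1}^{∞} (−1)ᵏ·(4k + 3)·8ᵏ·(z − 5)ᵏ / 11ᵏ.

(29/8, 51/8)

Apply the ratio test: |a_{k+1}| / |a_k| = [(4(k+1) + 3)/(4k + 3)] · 8/11, which tends to 8/11 as k → ∞.
The series converges when 8/11 · |z − 5| < 1, giving R = 11/8.
When z = 51/8, the terms have absolute value of order k, which does not tend to 0, so the series diverges by the divergence test.
Check z = 29/8: the k-th term does not approach 0; divergence by the term test.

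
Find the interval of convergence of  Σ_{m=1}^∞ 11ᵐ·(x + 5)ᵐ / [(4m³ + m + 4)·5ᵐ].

[-60/11, -50/11]

Ratio test: |a_{m+1}/a_m| = [(4m³ + m + 4)/(4(m+1)³ + (m+1) + 4)] · 11/5 → 11/5 as m → ∞.
The series converges when 11/5 · |x + 5| < 1, giving R = 5/11.
Check x = -50/11: absolute convergence follows by limit comparison with Σ 1/m³.
At x = -60/11: absolute convergence follows by limit comparison with Σ 1/m³.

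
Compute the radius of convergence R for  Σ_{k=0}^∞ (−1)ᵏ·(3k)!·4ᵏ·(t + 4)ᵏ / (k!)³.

R = 1/108

Ratio test: |a_{k+1}/a_k| = (3k+1)·(3k+2)·(3k+3)/(k+1)³ · 4 → 108 as k → ∞.
The series converges when 108 · |t + 4| < 1, giving R = 1/108.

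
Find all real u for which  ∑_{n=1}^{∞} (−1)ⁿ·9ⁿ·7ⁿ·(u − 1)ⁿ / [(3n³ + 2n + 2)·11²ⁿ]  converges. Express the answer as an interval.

[-58/63, 184/63]

The ratio of consecutive coefficients is [(3n³ + 2n + 2)/(3(n+1)³ + 2(n+1) + 2)] · 9·7/121 → 63/121.
The series converges when 63/121 · |u − 1| < 1, giving R = 121/63.
Endpoint u = 184/63: the series is dominated by a constant times Σ 1/n³, which converges (p = 3 > 1).
Check u = -58/63: the series is dominated by a constant times Σ 1/n³, which converges (p = 3 > 1).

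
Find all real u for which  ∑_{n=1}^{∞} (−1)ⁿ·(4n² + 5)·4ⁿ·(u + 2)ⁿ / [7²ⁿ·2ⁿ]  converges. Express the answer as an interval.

(-53/2, 45/2)

Apply the ratio test: |a_{n+1}| / |a_n| = [(4(n+1)² + 5)/(4n² + 5)] · 4/(49·2), which tends to 2/49 as n → ∞.
The series converges when 2/49 · |u + 2| < 1, giving R = 49/2.
Endpoint u = 45/2: the n-th term does not approach 0; divergence by the term test.
Check u = -53/2: the terms do not tend to 0, so the series diverges.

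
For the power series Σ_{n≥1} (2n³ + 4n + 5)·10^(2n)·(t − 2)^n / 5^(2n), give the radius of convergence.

Ratio test: |a_{n+1}/a_n| = [(2(n+1)³ + 4(n+1) + 5)/(2n³ + 4n + 5)] · 100/25 → 4 as n → ∞.
Convergence for |t − 2| · 4 < 1, i.e. |t − 2| < 1/4. So R = 1/4.

R = 1/4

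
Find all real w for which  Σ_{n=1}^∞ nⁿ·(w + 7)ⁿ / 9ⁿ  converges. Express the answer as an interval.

{-7}

Root test: |a_n|^(1/n) = n/9 → ∞.
Since the n-th root of |a_n| is unbounded, the series converges only at w = -7; R = 0.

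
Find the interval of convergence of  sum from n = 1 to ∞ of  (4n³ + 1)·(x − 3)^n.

The ratio of consecutive coefficients is (4(n+1)³ + 1)/(4n³ + 1) → 1.
Hence R = 1.
At x = 4: the n-th term does not approach 0; divergence by the term test.
At x = 2: the terms have absolute value of order n³, which does not tend to 0, so the series diverges by the divergence test.

(2, 4)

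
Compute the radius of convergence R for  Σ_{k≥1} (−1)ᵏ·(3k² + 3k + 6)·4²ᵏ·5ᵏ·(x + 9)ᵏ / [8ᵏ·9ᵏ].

The ratio of consecutive coefficients is [(3(k+1)² + 3(k+1) + 6)/(3k² + 3k + 6)] · 16·5/(8·9) → 10/9.
The series converges when 10/9 · |x + 9| < 1, giving R = 9/10.

R = 9/10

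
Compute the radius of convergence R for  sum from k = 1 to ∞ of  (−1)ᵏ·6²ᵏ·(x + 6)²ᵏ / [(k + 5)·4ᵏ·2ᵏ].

R = √2/3

Apply the ratio test: |a_{k+1}| / |a_k| = [(k + 5)/((k+1) + 5)] · 36/(4·2), which tends to 9/2 as k → ∞.
Since the exponent of (x + 6) increases by 2 each term, convergence requires |x + 6|² < 2/9, hence R = √2/3.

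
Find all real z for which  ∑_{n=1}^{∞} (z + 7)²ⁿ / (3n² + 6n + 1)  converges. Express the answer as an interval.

[-8, -6]

The ratio of consecutive coefficients is (3n² + 6n + 1)/(3(n+1)² + 6(n+1) + 1) → 1.
Writing y = (z + 7)², the series in y has radius 1, so |z + 7| < √(1) = 1 and R = 1.
Endpoint z = -6: the terms are on the order of 1/n², so the series converges absolutely by comparison with the p-series (p = 2 > 1).
At z = -8: absolute convergence follows by limit comparison with Σ 1/n².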